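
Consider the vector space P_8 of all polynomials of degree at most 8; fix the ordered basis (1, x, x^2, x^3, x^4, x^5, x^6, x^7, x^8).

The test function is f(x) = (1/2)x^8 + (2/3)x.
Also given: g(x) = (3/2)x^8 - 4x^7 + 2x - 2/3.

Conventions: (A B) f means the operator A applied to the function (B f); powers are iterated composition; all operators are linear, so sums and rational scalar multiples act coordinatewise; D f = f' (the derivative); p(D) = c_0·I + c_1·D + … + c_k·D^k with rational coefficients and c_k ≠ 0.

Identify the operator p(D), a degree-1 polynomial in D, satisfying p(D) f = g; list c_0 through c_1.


D^0 f = (1/2)x^8 + (2/3)x
D^1 f = 4x^7 + 2/3
matching coefficients of g against c_0 f + c_1 Df + … from the top degree down determines the c_i
solution: c_0 = 3, c_1 = -1

p(D) = 3·I − D, i.e. c_0 = 3, c_1 = -1


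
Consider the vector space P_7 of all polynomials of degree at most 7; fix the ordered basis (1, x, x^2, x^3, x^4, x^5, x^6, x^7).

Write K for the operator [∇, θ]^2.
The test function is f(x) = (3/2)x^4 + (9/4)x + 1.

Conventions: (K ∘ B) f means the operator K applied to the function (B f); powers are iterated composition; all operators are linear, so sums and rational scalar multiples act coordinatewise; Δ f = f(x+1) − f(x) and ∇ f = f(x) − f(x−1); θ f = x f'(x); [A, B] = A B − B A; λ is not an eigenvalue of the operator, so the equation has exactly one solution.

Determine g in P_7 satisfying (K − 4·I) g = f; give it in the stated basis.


the result is g(x) = -(3/8)x^4 - (9/8)x^2 + (63/16)x - 85/16

write g with unknown coordinates in the stated basis and equate coefficients in (K − 4·I) g = f
solving from the highest basis element down gives g = -(3/8)x^4 - (9/8)x^2 + (63/16)x - 85/16
check: K g = -(9/2)x^2 + 18x - 81/4
so K g − 4·g = (3/2)x^4 + (9/4)x + 1 = f ✓


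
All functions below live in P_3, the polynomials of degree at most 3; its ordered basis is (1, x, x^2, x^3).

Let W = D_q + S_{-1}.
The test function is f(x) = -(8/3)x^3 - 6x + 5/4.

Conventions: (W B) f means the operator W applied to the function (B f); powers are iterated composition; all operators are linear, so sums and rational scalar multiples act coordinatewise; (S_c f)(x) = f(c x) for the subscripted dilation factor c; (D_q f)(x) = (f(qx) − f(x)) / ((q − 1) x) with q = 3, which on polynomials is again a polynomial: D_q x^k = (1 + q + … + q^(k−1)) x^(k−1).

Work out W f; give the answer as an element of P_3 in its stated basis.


g(x) = (8/3)x^3 - (104/3)x^2 + 6x - 19/4

D_q f = -(104/3)x^2 - 6
S_{-1} f = (8/3)x^3 + 6x + 5/4
(D_q + S_{-1}) f = (8/3)x^3 - (104/3)x^2 + 6x - 19/4


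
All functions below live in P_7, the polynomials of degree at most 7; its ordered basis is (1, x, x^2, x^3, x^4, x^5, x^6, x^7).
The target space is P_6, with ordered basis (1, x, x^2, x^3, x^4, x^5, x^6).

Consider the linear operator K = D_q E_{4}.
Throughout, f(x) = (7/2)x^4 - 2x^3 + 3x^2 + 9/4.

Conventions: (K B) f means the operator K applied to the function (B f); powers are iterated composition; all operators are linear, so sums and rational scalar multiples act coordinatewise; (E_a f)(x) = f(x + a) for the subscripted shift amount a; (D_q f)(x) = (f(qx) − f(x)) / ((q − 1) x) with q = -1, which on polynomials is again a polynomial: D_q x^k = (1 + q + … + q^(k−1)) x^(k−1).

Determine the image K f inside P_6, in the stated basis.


g(x) = 54x^2 + 824

E_{4} f = (7/2)x^4 + 54x^3 + 315x^2 + 824x + 3273/4
D_q E_{4} f = 54x^2 + 824


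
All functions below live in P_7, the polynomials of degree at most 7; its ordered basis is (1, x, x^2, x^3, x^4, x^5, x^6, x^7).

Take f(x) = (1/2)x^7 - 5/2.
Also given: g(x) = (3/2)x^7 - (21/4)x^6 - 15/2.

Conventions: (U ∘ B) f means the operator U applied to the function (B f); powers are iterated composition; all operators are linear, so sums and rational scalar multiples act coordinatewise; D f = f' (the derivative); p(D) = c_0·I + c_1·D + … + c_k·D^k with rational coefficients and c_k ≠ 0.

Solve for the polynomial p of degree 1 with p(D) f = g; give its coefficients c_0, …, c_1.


p(D) = 3·I − (3/2)·D, i.e. c_0 = 3, c_1 = -3/2

D^0 f = (1/2)x^7 - 5/2
D^1 f = (7/2)x^6
matching coefficients of g against c_0 f + c_1 Df + … from the top degree down determines the c_i
solution: c_0 = 3, c_1 = -3/2


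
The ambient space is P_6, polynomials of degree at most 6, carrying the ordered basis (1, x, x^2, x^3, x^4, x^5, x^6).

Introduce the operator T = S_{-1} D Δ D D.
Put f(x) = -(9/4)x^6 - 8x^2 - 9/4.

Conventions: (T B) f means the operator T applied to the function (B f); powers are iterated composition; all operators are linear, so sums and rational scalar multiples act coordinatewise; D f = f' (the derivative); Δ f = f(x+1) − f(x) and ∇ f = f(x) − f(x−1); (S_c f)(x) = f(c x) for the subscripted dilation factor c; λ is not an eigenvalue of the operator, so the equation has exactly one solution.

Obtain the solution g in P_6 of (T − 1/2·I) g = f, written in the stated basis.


write g with unknown coordinates in the stated basis and equate coefficients in (T − 1/2·I) g = f
solving from the highest basis element down gives g = (9/2)x^6 + 3256x^2 - 3240x + 2169/2
check: T g = 1620x^2 - 1620x + 540
so T g − 1/2·g = -(9/4)x^6 - 8x^2 - 9/4 = f ✓

the result is g(x) = (9/2)x^6 + 3256x^2 - 3240x + 2169/2


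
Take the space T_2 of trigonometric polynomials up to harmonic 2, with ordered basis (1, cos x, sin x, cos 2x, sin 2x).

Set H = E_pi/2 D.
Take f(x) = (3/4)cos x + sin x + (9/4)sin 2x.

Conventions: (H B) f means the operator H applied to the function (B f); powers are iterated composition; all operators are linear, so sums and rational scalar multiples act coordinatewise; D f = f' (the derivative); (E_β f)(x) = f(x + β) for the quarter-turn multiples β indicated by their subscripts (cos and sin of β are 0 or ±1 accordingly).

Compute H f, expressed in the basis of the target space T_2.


g(x) = -(3/4)cos x - sin x - (9/2)cos 2x

D f = cos x - (3/4)sin x + (9/2)cos 2x
E_pi/2 D f = -(3/4)cos x - sin x - (9/2)cos 2x


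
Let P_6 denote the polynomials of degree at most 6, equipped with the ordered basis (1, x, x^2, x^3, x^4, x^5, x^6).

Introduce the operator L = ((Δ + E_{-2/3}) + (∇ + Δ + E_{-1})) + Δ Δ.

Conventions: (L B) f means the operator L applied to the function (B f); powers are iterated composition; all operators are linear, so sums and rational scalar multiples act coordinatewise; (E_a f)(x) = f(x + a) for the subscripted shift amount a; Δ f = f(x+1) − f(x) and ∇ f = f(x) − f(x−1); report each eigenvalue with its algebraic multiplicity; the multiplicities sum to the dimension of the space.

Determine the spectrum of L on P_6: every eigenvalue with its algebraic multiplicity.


λ = 2 (multiplicity 7)

image of 1: 2
image of x: 2x + 4/3
image of x^2: 2x^2 + (8/3)x + 40/9
image of x^3: 2x^3 + 4x^2 + (40/3)x + 208/27
image of x^4: 2x^4 + (16/3)x^3 + (80/3)x^2 + (832/27)x + 1312/81
image of x^5: 2x^5 + (20/3)x^4 + (400/9)x^3 + (2080/27)x^2 + (6560/81)x + 7744/243
image of x^6: 2x^6 + 8x^5 + (200/3)x^4 + (4160/27)x^3 + (6560/27)x^2 + (15488/81)x + 46720/729
the matrix is upper triangular; its diagonal is (2, 2, 2, 2, 2, 2, 2)
for a triangular matrix the eigenvalues are the diagonal entries, with algebraic multiplicity their repetition count


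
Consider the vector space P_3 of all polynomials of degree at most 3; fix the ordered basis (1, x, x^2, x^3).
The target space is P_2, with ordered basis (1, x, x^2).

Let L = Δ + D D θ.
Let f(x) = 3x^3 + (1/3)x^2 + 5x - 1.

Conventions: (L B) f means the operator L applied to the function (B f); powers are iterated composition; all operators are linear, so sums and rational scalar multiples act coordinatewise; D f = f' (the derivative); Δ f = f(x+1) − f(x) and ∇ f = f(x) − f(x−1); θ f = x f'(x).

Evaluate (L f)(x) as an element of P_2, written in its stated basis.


Δ f = 9x^2 + (29/3)x + 25/3
θ f = 9x^3 + (2/3)x^2 + 5x
D θ f = 27x^2 + (4/3)x + 5
D D θ f = 54x + 4/3
(Δ + D D θ) f = 9x^2 + (191/3)x + 29/3

g(x) = 9x^2 + (191/3)x + 29/3


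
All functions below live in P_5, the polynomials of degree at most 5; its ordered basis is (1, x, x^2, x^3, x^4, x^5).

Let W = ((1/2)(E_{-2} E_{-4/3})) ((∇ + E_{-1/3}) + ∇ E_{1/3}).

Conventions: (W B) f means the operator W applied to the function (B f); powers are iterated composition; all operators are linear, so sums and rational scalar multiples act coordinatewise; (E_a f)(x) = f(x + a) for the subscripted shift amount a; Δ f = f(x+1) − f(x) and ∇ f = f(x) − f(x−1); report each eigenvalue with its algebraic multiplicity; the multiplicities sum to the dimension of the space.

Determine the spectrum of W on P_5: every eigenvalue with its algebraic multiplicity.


image of 1: 1/2
image of x: (1/2)x - 5/6
image of x^2: (1/2)x^2 - (5/3)x - 11/18
image of x^3: (1/2)x^3 - (5/2)x^2 - (11/6)x + 865/54
image of x^4: (1/2)x^4 - (10/3)x^3 - (11/3)x^2 + (1730/27)x - 18095/162
image of x^5: (1/2)x^5 - (25/6)x^4 - (55/9)x^3 + (4325/27)x^2 - (90475/162)x + 300025/486
the matrix is upper triangular; its diagonal is (1/2, 1/2, 1/2, 1/2, 1/2, 1/2)
for a triangular matrix the eigenvalues are the diagonal entries, with algebraic multiplicity their repetition count

λ = 1/2 (multiplicity 6)


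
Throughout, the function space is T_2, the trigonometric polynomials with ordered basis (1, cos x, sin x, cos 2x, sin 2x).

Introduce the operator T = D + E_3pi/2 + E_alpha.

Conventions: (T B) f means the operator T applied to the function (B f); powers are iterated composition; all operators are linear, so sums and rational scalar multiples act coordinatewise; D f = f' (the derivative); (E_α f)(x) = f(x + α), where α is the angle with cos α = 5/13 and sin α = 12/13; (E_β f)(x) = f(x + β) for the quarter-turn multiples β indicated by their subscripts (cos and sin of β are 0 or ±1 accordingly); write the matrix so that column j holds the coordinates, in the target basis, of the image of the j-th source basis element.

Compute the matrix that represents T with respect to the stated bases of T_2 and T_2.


the matrix is [[2, 0, 0, 0, 0]; [0, 5/13, 12/13, 0, 0]; [0, -12/13, 5/13, 0, 0]; [0, 0, 0, -288/169, 458/169]; [0, 0, 0, -458/169, -288/169]] (rows listed top to bottom)

image of 1: 2
image of cos x: (5/13)cos x - (12/13)sin x
image of sin x: (12/13)cos x + (5/13)sin x
image of cos 2x: -(288/169)cos 2x - (458/169)sin 2x
image of sin 2x: (458/169)cos 2x - (288/169)sin 2x
each image's coordinates form column j of the matrix


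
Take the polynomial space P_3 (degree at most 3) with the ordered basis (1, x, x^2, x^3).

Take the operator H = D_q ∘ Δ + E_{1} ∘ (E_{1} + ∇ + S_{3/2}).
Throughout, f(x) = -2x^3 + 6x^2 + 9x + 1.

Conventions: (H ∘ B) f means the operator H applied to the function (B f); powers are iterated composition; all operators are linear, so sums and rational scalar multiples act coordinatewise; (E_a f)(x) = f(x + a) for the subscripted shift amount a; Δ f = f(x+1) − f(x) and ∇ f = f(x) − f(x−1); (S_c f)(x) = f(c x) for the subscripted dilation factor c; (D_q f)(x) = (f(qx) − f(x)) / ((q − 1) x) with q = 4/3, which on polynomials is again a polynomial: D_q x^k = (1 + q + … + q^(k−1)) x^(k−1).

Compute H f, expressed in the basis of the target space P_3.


Δ f = -6x^2 + 6x + 13
D_q Δ f = -14x + 6
E_{1} f = -2x^3 + 15x + 14
∇ f = -6x^2 + 18x + 1
S_{3/2} f = -(27/4)x^3 + (27/2)x^2 + (27/2)x + 1
(E_{1} + ∇ + S_{3/2}) f = -(35/4)x^3 + (15/2)x^2 + (93/2)x + 16
E_{1} (E_{1} + ∇ + S_{3/2}) f = -(35/4)x^3 - (75/4)x^2 + (141/4)x + 245/4
(D_q ∘ Δ + E_{1} ∘ (E_{1} + ∇ + S_{3/2})) f = -(35/4)x^3 - (75/4)x^2 + (85/4)x + 269/4

g(x) = -(35/4)x^3 - (75/4)x^2 + (85/4)x + 269/4


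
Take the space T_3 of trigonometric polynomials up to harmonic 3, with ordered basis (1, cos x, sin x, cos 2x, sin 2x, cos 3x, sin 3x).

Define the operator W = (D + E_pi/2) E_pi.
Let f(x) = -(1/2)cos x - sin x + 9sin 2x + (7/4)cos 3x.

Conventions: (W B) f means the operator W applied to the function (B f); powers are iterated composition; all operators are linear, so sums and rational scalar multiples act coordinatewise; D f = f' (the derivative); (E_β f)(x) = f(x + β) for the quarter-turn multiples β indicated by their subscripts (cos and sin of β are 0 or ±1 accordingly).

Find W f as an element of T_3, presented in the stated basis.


g(x) = 2cos x - sin x + 18cos 2x - 9sin 2x + (7/2)sin 3x

E_pi f = (1/2)cos x + sin x + 9sin 2x - (7/4)cos 3x
D E_pi f = cos x - (1/2)sin x + 18cos 2x + (21/4)sin 3x
E_pi/2 E_pi f = cos x - (1/2)sin x - 9sin 2x - (7/4)sin 3x
(D + E_pi/2) E_pi f = 2cos x - sin x + 18cos 2x - 9sin 2x + (7/2)sin 3x


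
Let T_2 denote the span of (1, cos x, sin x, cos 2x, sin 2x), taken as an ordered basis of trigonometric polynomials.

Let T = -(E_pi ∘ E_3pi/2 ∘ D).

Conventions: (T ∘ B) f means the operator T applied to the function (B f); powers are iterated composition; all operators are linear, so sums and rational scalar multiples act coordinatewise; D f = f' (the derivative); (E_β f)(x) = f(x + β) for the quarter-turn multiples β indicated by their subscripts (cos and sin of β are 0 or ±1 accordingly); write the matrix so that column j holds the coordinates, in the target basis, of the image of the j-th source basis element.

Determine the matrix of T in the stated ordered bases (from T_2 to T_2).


the matrix is [[0, 0, 0, 0, 0]; [0, 1, 0, 0, 0]; [0, 0, 1, 0, 0]; [0, 0, 0, 0, 2]; [0, 0, 0, -2, 0]] (rows listed top to bottom)

image of 1: 0
image of cos x: cos x
image of sin x: sin x
image of cos 2x: -2sin 2x
image of sin 2x: 2cos 2x
each image's coordinates form column j of the matrix


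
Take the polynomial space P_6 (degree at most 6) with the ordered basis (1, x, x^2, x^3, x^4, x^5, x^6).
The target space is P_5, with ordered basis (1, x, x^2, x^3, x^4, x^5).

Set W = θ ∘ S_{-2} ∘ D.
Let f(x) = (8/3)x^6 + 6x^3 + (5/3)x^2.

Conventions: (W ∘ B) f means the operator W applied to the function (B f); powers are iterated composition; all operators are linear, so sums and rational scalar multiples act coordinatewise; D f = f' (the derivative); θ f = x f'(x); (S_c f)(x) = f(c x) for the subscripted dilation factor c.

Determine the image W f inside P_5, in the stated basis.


the image equals g(x) = -2560x^5 + 144x^2 - (20/3)x

D f = 16x^5 + 18x^2 + (10/3)x
S_{-2} D f = -512x^5 + 72x^2 - (20/3)x
θ S_{-2} D f = -2560x^5 + 144x^2 - (20/3)x


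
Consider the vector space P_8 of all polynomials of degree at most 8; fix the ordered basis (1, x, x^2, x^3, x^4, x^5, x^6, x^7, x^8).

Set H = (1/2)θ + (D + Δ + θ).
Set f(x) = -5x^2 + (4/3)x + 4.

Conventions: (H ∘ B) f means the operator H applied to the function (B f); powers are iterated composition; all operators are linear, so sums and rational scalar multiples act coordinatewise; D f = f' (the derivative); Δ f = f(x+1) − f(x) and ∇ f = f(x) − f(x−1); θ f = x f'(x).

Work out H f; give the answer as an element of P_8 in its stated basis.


the result is g(x) = -15x^2 - 18x - 7/3

θ f = -10x^2 + (4/3)x
((1/2)θ) f = -5x^2 + (2/3)x
D f = -10x + 4/3
Δ f = -10x - 11/3
θ f = -10x^2 + (4/3)x
(D + Δ + θ) f = -10x^2 - (56/3)x - 7/3
((1/2)θ + (D + Δ + θ)) f = -15x^2 - 18x - 7/3


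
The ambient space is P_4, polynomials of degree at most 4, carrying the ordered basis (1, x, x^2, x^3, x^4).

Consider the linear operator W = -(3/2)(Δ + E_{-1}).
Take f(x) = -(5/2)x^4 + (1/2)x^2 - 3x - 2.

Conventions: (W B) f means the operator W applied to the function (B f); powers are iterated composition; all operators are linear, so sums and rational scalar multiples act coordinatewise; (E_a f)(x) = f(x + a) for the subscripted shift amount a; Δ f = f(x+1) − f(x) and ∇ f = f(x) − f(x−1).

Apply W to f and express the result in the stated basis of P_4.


the result is g(x) = (15/4)x^4 + (177/4)x^2 + (9/2)x + 9

Δ f = -10x^3 - 15x^2 - 9x - 5
E_{-1} f = -(5/2)x^4 + 10x^3 - (29/2)x^2 + 6x - 1
(Δ + E_{-1}) f = -(5/2)x^4 - (59/2)x^2 - 3x - 6
(-(3/2)(Δ + E_{-1})) f = (15/4)x^4 + (177/4)x^2 + (9/2)x + 9


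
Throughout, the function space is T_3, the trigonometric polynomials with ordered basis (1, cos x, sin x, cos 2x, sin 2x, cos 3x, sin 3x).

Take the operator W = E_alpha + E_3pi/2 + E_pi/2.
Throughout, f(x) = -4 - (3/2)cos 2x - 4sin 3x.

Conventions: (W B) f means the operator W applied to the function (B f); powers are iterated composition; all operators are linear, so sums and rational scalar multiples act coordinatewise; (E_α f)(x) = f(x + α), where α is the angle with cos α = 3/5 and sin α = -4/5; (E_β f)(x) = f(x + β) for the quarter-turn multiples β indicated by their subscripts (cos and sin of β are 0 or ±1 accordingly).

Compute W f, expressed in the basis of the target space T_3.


the image equals g(x) = -12 + (171/50)cos 2x - (36/25)sin 2x + (176/125)cos 3x + (468/125)sin 3x

E_alpha f = -4 + (21/50)cos 2x - (36/25)sin 2x + (176/125)cos 3x + (468/125)sin 3x
E_3pi/2 f = -4 + (3/2)cos 2x - 4cos 3x
E_pi/2 f = -4 + (3/2)cos 2x + 4cos 3x
(E_alpha + E_3pi/2 + E_pi/2) f = -12 + (171/50)cos 2x - (36/25)sin 2x + (176/125)cos 3x + (468/125)sin 3x


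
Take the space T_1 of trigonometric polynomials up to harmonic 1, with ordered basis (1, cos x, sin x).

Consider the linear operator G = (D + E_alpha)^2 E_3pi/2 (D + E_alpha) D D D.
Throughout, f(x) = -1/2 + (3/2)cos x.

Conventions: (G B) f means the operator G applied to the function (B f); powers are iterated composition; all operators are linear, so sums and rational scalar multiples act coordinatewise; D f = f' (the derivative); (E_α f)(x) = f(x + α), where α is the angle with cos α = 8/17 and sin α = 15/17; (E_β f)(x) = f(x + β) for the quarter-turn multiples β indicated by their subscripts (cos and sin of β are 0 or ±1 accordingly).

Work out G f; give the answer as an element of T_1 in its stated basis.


D f = -(3/2)sin x
D D f = -(3/2)cos x
D D D f = (3/2)sin x
D (D D D) f = (3/2)cos x
E_alpha (D D D) f = (45/34)cos x + (12/17)sin x
(D + E_alpha) (D D D) f = (48/17)cos x + (12/17)sin x
E_3pi/2 (D + E_alpha) (D D D) f = -(12/17)cos x + (48/17)sin x
D (E_3pi/2 (D + E_alpha) D D D) f = (48/17)cos x + (12/17)sin x
E_alpha (E_3pi/2 (D + E_alpha) D D D) f = (624/289)cos x + (564/289)sin x
(D + E_alpha) (E_3pi/2 (D + E_alpha) D D D) f = (1440/289)cos x + (768/289)sin x
D (D + E_alpha) (E_3pi/2 (D + E_alpha) D D D) f = (768/289)cos x - (1440/289)sin x
E_alpha (D + E_alpha) (E_3pi/2 (D + E_alpha) D D D) f = (23040/4913)cos x - (15456/4913)sin x
(D + E_alpha) (D + E_alpha) (E_3pi/2 (D + E_alpha) D D D) f = (36096/4913)cos x - (39936/4913)sin x

the image equals g(x) = (36096/4913)cos x - (39936/4913)sin x


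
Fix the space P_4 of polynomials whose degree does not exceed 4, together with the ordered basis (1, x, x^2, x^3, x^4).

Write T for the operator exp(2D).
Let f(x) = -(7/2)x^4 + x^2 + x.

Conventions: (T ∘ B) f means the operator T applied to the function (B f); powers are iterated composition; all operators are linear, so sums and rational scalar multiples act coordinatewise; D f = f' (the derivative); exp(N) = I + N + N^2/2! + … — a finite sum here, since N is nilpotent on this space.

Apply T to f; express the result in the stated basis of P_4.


order-1 term: -28x^3 + 4x + 2
order-2 term: -84x^2 + 4
order-3 term: -112x
order-4 term: -56
the series for exp(2D) f terminates at order 4
exp(2D) f = -(7/2)x^4 - 28x^3 - 83x^2 - 107x - 50

the result is g(x) = -(7/2)x^4 - 28x^3 - 83x^2 - 107x - 50


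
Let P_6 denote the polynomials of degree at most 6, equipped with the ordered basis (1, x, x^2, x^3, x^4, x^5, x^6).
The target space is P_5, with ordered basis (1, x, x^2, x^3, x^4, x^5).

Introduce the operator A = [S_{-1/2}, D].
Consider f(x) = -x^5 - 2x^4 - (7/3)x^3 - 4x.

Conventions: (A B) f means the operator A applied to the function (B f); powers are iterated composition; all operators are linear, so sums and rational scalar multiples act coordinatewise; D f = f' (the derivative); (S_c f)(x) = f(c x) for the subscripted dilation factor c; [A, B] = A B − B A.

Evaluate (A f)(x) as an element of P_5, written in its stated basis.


the image equals g(x) = -(15/32)x^4 + (3/2)x^3 - (21/8)x^2 - 6

D f = -5x^4 - 8x^3 - 7x^2 - 4
S_{-1/2} D f = -(5/16)x^4 + x^3 - (7/4)x^2 - 4
S_{-1/2} f = (1/32)x^5 - (1/8)x^4 + (7/24)x^3 + 2x
D S_{-1/2} f = (5/32)x^4 - (1/2)x^3 + (7/8)x^2 + 2
[S_{-1/2}, D] f = -(15/32)x^4 + (3/2)x^3 - (21/8)x^2 - 6


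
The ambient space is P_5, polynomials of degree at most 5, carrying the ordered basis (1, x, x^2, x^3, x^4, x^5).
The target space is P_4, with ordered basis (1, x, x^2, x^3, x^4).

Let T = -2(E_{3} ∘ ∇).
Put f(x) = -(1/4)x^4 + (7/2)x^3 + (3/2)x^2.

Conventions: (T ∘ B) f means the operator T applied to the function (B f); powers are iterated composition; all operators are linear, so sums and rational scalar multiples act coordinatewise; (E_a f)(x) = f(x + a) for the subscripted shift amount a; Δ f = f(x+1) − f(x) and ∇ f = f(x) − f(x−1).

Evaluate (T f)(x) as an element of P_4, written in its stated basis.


∇ f = -x^3 + 12x^2 - (17/2)x + 9/4
E_{3} ∇ f = -x^3 + 3x^2 + (73/2)x + 231/4
(-2(E_{3} ∘ ∇)) f = 2x^3 - 6x^2 - 73x - 231/2

the image equals g(x) = 2x^3 - 6x^2 - 73x - 231/2


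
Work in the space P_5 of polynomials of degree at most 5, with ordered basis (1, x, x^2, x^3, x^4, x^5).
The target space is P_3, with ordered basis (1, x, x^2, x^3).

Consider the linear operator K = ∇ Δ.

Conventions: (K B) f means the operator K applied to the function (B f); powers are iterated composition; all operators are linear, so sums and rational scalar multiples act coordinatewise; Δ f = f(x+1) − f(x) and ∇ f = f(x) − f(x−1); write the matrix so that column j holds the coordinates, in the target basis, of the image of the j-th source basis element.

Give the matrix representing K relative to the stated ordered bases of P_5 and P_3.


image of 1: 0
image of x: 0
image of x^2: 2
image of x^3: 6x
image of x^4: 12x^2 + 2
image of x^5: 20x^3 + 10x
each image's coordinates form column j of the matrix

the matrix is [[0, 0, 2, 0, 2, 0]; [0, 0, 0, 6, 0, 10]; [0, 0, 0, 0, 12, 0]; [0, 0, 0, 0, 0, 20]] (rows listed top to bottom)


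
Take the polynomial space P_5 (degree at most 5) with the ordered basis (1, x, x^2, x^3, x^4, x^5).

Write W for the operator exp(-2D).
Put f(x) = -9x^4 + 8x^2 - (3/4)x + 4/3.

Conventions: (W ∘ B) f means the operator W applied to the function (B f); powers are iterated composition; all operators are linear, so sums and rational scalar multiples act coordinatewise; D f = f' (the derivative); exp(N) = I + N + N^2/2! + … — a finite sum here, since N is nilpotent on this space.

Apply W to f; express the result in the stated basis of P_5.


the result is g(x) = -9x^4 + 72x^3 - 208x^2 + (1021/4)x - 655/6

order-1 term: 72x^3 - 32x + 3/2
order-2 term: -216x^2 + 32
order-3 term: 288x
order-4 term: -144
the series for exp(-2D) f terminates at order 4
exp(-2D) f = -9x^4 + 72x^3 - 208x^2 + (1021/4)x - 655/6


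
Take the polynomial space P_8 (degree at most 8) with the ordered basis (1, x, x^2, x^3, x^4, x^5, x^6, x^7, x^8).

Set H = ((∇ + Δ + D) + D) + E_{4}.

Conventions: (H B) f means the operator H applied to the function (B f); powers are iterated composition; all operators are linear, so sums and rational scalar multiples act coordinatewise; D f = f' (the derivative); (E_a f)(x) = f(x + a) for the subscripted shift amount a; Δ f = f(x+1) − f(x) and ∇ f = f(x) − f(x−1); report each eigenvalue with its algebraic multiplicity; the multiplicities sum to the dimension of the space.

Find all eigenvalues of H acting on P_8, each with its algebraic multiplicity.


image of 1: 1
image of x: x + 8
image of x^2: x^2 + 16x + 16
image of x^3: x^3 + 24x^2 + 48x + 66
image of x^4: x^4 + 32x^3 + 96x^2 + 264x + 256
image of x^5: x^5 + 40x^4 + 160x^3 + 660x^2 + 1280x + 1026
image of x^6: x^6 + 48x^5 + 240x^4 + 1320x^3 + 3840x^2 + 6156x + 4096
image of x^7: x^7 + 56x^6 + 336x^5 + 2310x^4 + 8960x^3 + 21546x^2 + 28672x + 16386
image of x^8: x^8 + 64x^7 + 448x^6 + 3696x^5 + 17920x^4 + 57456x^3 + 114688x^2 + 131088x + 65536
the matrix is upper triangular; its diagonal is (1, 1, 1, 1, 1, 1, 1, 1, 1)
for a triangular matrix the eigenvalues are the diagonal entries, with algebraic multiplicity their repetition count

λ = 1 (multiplicity 9)


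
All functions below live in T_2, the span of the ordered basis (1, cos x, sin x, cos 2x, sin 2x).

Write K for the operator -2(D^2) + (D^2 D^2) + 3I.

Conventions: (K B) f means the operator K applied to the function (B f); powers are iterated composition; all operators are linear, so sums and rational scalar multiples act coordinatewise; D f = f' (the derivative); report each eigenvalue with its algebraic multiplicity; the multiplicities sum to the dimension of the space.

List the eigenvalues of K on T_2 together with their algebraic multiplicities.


image of 1: 3
image of cos x: 6cos x
image of sin x: 6sin x
image of cos 2x: 27cos 2x
image of sin 2x: 27sin 2x
the matrix is diagonal; its diagonal is (3, 6, 6, 27, 27)
for a triangular matrix the eigenvalues are the diagonal entries, with algebraic multiplicity their repetition count

λ = 3 (multiplicity 1), λ = 6 (multiplicity 2), λ = 27 (multiplicity 2)


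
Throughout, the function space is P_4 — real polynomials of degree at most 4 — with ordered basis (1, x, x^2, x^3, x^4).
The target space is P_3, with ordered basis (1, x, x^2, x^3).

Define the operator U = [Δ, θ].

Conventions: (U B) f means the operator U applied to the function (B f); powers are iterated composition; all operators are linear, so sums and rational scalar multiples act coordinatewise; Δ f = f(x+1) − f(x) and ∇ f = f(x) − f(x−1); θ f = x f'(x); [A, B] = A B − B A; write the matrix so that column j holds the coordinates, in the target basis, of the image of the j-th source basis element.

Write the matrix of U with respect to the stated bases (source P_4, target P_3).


image of 1: 0
image of x: 1
image of x^2: 2x + 2
image of x^3: 3x^2 + 6x + 3
image of x^4: 4x^3 + 12x^2 + 12x + 4
each image's coordinates form column j of the matrix

the matrix is [[0, 1, 2, 3, 4]; [0, 0, 2, 6, 12]; [0, 0, 0, 3, 12]; [0, 0, 0, 0, 4]] (rows listed top to bottom)


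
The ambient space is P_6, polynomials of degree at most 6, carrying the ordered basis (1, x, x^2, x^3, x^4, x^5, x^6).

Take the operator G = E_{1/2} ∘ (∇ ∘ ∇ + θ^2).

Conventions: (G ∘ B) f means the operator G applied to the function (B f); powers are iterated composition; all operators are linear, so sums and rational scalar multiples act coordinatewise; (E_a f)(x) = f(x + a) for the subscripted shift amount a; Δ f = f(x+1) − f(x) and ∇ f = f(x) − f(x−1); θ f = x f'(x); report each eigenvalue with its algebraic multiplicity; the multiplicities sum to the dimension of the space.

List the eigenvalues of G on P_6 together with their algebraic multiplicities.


λ = 0 (multiplicity 1), λ = 1 (multiplicity 1), λ = 4 (multiplicity 1), λ = 9 (multiplicity 1), λ = 16 (multiplicity 1), λ = 25 (multiplicity 1), λ = 36 (multiplicity 1)

image of 1: 0
image of x: x + 1/2
image of x^2: 4x^2 + 4x + 3
image of x^3: 9x^3 + (27/2)x^2 + (51/4)x - 15/8
image of x^4: 16x^4 + 32x^3 + 36x^2 - 4x + 6
image of x^5: 25x^5 + (125/2)x^4 + (165/2)x^3 + (5/4)x^2 + (525/16)x - 215/32
image of x^6: 36x^6 + 108x^5 + 165x^4 + 30x^3 + (435/4)x^2 - (153/4)x + 191/16
the matrix is upper triangular; its diagonal is (0, 1, 4, 9, 16, 25, 36)
for a triangular matrix the eigenvalues are the diagonal entries, with algebraic multiplicity their repetition count


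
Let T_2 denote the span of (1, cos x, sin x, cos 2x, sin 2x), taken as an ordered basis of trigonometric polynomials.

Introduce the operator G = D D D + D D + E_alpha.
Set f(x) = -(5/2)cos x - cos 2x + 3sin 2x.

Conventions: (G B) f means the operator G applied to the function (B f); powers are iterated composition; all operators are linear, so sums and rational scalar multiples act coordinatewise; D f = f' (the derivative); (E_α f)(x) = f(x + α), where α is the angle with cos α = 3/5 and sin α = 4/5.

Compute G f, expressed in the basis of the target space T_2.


the image equals g(x) = cos x - (1/2)sin x - (421/25)cos 2x - (497/25)sin 2x

D f = (5/2)sin x + 6cos 2x + 2sin 2x
D D f = (5/2)cos x + 4cos 2x - 12sin 2x
D D D f = -(5/2)sin x - 24cos 2x - 8sin 2x
D f = (5/2)sin x + 6cos 2x + 2sin 2x
D D f = (5/2)cos x + 4cos 2x - 12sin 2x
E_alpha f = -(3/2)cos x + 2sin x + (79/25)cos 2x + (3/25)sin 2x
(D D D + D D + E_alpha) f = cos x - (1/2)sin x - (421/25)cos 2x - (497/25)sin 2x


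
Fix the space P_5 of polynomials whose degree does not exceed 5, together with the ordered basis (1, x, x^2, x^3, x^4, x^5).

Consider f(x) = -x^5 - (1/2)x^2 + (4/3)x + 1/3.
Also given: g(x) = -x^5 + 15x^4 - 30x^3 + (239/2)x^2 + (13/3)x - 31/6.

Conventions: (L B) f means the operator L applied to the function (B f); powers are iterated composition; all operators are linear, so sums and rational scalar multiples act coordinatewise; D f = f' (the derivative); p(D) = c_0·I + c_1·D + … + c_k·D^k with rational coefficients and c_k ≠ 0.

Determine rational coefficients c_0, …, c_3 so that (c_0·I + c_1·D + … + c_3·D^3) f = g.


D^0 f = -x^5 - (1/2)x^2 + (4/3)x + 1/3
D^1 f = -5x^4 - x + 4/3
D^2 f = -20x^3 - 1
D^3 f = -60x^2
matching coefficients of g against c_0 f + c_1 Df + … from the top degree down determines the c_i
solution: c_0 = 1, c_1 = -3, c_2 = 3/2, c_3 = -2

p(D) = I − 3·D + (3/2)·D^2 − 2·D^3, i.e. c_0 = 1, c_1 = -3, c_2 = 3/2, c_3 = -2


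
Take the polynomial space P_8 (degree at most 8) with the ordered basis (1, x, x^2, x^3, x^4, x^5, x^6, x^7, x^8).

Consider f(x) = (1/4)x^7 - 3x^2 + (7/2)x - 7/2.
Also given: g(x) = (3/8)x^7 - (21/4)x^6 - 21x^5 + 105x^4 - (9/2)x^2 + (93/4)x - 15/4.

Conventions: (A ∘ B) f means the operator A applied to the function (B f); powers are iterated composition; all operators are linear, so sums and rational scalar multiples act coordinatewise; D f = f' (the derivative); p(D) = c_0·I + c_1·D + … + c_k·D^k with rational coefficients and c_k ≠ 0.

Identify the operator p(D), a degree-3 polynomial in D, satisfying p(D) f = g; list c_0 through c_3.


c_0 = 3/2, c_1 = -3, c_2 = -2, c_3 = 2

D^0 f = (1/4)x^7 - 3x^2 + (7/2)x - 7/2
D^1 f = (7/4)x^6 - 6x + 7/2
D^2 f = (21/2)x^5 - 6
D^3 f = (105/2)x^4
matching coefficients of g against c_0 f + c_1 Df + … from the top degree down determines the c_i
solution: c_0 = 3/2, c_1 = -3, c_2 = -2, c_3 = 2


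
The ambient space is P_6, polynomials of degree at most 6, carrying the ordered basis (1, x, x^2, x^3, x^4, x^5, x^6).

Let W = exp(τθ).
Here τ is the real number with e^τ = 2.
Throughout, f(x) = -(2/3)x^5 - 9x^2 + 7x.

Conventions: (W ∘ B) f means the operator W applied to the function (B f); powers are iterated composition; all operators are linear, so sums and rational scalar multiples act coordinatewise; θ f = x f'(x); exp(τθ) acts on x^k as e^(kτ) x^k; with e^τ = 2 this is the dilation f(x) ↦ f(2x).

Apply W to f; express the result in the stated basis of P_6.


the result is g(x) = -(64/3)x^5 - 36x^2 + 14x

exp(τθ) x^k = e^(kτ) x^k; with e^τ = 2 this sends x^k to 2^k x^k
x ↦ 2 x
x^2 ↦ 4 x^2
x^5 ↦ 32 x^5
applying this coordinatewise to f: exp(τθ) f = -(64/3)x^5 - 36x^2 + 14x


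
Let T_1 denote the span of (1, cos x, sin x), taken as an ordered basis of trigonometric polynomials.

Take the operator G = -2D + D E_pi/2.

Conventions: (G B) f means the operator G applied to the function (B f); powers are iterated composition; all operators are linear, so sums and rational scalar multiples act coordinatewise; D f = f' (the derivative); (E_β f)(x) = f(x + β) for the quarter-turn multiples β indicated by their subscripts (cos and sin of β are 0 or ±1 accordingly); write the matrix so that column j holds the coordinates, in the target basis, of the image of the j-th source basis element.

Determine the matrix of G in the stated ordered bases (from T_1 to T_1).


the matrix is [[0, 0, 0]; [0, -1, -2]; [0, 2, -1]] (rows listed top to bottom)

image of 1: 0
image of cos x: -cos x + 2sin x
image of sin x: -2cos x - sin x
each image's coordinates form column j of the matrix


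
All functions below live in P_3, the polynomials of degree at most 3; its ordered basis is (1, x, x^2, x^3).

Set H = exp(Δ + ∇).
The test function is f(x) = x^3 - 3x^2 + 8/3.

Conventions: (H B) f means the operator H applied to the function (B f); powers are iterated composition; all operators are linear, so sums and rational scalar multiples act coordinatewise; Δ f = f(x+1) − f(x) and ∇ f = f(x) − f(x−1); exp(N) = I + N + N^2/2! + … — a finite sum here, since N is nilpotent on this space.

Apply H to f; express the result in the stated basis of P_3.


the result is g(x) = x^3 + 3x^2 + 2/3

order-1 term: 6x^2 - 12x + 2
order-2 term: 12x - 12
order-3 term: 8
the series for exp(Δ + ∇) f terminates at order 3
exp(Δ + ∇) f = x^3 + 3x^2 + 2/3


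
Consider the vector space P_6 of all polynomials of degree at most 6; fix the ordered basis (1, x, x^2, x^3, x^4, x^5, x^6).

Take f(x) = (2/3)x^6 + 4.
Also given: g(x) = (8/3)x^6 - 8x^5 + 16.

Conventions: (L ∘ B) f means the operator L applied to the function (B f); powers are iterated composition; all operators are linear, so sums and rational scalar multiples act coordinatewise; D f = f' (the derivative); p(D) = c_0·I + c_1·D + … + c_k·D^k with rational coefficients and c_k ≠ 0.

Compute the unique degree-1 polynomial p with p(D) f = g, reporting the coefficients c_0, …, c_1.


p(D) = 4·I − 2·D, i.e. c_0 = 4, c_1 = -2

D^0 f = (2/3)x^6 + 4
D^1 f = 4x^5
matching coefficients of g against c_0 f + c_1 Df + … from the top degree down determines the c_i
solution: c_0 = 4, c_1 = -2


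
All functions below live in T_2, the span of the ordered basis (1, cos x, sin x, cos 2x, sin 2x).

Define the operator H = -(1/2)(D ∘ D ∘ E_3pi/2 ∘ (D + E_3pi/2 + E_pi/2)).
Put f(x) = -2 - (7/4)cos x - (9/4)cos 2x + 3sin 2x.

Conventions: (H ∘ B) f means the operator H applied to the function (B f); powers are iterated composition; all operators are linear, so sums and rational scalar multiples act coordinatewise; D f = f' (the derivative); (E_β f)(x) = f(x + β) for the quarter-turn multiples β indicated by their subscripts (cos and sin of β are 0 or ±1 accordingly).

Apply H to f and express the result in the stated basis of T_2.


D f = (7/4)sin x + 6cos 2x + (9/2)sin 2x
E_3pi/2 f = -2 - (7/4)sin x + (9/4)cos 2x - 3sin 2x
E_pi/2 f = -2 + (7/4)sin x + (9/4)cos 2x - 3sin 2x
(D + E_3pi/2 + E_pi/2) f = -4 + (7/4)sin x + (21/2)cos 2x - (3/2)sin 2x
E_3pi/2 (D + E_3pi/2 + E_pi/2) f = -4 - (7/4)cos x - (21/2)cos 2x + (3/2)sin 2x
D E_3pi/2 (D + E_3pi/2 + E_pi/2) f = (7/4)sin x + 3cos 2x + 21sin 2x
D (D ∘ E_3pi/2) (D + E_3pi/2 + E_pi/2) f = (7/4)cos x + 42cos 2x - 6sin 2x
(-(1/2)(D ∘ D ∘ E_3pi/2 ∘ (D + E_3pi/2 + E_pi/2))) f = -(7/8)cos x - 21cos 2x + 3sin 2x

g(x) = -(7/8)cos x - 21cos 2x + 3sin 2x


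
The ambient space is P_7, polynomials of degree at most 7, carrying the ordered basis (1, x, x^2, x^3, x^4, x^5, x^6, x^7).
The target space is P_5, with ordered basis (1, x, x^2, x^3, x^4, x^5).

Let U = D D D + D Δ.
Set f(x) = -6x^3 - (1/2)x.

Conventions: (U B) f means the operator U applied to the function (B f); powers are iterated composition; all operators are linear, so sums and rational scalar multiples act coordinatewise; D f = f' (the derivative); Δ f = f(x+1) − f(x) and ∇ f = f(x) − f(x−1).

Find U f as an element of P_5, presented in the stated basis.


D f = -18x^2 - 1/2
D D f = -36x
D D D f = -36
Δ f = -18x^2 - 18x - 13/2
D Δ f = -36x - 18
(D D D + D Δ) f = -36x - 54

the result is g(x) = -36x - 54


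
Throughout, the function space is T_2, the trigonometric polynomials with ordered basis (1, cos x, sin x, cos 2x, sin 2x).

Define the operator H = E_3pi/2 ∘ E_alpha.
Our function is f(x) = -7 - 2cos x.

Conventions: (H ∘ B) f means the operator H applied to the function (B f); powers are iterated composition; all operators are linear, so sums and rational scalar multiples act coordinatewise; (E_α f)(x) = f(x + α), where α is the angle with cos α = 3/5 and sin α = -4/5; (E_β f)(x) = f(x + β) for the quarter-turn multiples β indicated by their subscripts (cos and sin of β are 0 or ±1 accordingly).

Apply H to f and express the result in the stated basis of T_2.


the result is g(x) = -7 + (8/5)cos x - (6/5)sin x

E_alpha f = -7 - (6/5)cos x - (8/5)sin x
E_3pi/2 E_alpha f = -7 + (8/5)cos x - (6/5)sin x


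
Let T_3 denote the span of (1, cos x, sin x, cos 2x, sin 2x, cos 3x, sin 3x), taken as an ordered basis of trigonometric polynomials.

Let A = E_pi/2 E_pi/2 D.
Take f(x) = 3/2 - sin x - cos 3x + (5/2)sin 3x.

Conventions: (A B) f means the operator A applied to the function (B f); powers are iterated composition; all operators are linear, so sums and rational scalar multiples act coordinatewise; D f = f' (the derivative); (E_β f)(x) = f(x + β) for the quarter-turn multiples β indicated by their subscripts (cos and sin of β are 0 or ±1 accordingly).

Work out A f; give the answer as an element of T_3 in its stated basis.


g(x) = cos x - (15/2)cos 3x - 3sin 3x

D f = -cos x + (15/2)cos 3x + 3sin 3x
E_pi/2 D f = sin x - 3cos 3x + (15/2)sin 3x
E_pi/2 E_pi/2 D f = cos x - (15/2)cos 3x - 3sin 3x


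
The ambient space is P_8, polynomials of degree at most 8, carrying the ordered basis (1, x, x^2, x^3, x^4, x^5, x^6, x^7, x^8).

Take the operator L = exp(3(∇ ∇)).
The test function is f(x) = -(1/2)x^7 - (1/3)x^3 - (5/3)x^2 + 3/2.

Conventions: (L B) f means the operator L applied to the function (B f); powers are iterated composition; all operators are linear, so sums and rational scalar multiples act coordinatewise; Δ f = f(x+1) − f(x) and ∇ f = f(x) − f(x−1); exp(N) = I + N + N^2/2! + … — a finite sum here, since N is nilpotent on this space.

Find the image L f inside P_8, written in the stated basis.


the image equals g(x) = -(1/2)x^7 - 63x^5 + 315x^4 - (7876/3)x^3 + (36850/3)x^2 - 36567x + 106213/2

order-1 term: -63x^5 + 315x^4 - 735x^3 + 945x^2 - 657x + 185
order-2 term: -1890x^3 + 11340x^2 - 24570x + 18900
order-3 term: -11340x + 34020
the series for exp(3(∇ ∇)) f terminates at order 3
exp(3(∇ ∇)) f = -(1/2)x^7 - 63x^5 + 315x^4 - (7876/3)x^3 + (36850/3)x^2 - 36567x + 106213/2


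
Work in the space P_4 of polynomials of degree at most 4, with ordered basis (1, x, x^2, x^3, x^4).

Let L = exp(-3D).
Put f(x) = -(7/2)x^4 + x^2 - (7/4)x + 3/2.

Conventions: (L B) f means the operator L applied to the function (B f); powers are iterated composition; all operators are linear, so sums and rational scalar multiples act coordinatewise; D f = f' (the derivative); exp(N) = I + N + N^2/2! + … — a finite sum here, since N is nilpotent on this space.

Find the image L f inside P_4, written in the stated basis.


order-1 term: 42x^3 - 6x + 21/4
order-2 term: -189x^2 + 9
order-3 term: 378x
order-4 term: -567/2
the series for exp(-3D) f terminates at order 4
exp(-3D) f = -(7/2)x^4 + 42x^3 - 188x^2 + (1481/4)x - 1071/4

the result is g(x) = -(7/2)x^4 + 42x^3 - 188x^2 + (1481/4)x - 1071/4


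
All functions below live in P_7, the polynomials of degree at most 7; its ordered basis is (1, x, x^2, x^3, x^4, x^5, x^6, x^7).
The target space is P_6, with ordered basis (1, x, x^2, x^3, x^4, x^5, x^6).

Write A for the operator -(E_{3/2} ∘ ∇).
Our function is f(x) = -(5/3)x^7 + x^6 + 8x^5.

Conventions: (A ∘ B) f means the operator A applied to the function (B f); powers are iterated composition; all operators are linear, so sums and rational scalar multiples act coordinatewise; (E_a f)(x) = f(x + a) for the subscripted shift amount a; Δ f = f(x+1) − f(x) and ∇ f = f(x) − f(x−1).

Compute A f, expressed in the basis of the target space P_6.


the image equals g(x) = (35/3)x^6 + 64x^5 + (1435/12)x^4 + (200/3)x^3 - (1125/16)x^2 - (338/3)x - 8335/192

∇ f = -(35/3)x^6 + 41x^5 - (100/3)x^4 - (5/3)x^3 + 30x^2 - (67/3)x + 16/3
E_{3/2} ∇ f = -(35/3)x^6 - 64x^5 - (1435/12)x^4 - (200/3)x^3 + (1125/16)x^2 + (338/3)x + 8335/192
(-(E_{3/2} ∘ ∇)) f = (35/3)x^6 + 64x^5 + (1435/12)x^4 + (200/3)x^3 - (1125/16)x^2 - (338/3)x - 8335/192
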